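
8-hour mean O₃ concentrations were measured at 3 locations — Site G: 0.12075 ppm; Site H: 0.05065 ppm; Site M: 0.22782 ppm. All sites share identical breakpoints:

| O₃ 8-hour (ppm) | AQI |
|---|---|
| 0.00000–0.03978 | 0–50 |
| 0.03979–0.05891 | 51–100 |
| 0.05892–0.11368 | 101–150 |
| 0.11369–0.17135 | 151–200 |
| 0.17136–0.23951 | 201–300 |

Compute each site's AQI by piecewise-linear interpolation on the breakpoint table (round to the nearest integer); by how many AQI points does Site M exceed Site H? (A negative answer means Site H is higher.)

Site G 0.12075: bracket 0.11369–0.17135 → index 151–200; slope 49/0.05766, offset 0.00706.
AQI = 151 + 49/0.05766·0.00706 ≈ 157.00 ⇒ 157.
Site H: row 0.03979–0.05891 (AQI 51–100). (100−51)·(0.05065−0.03979)/(0.05891−0.03979) + 51 = 49·0.01086/0.01912 + 51 ≈ 78.83 → 79.
Site M: 0.22782 lies in 0.17136–0.23951, so I_lo=201, I_hi=300, C_lo=0.17136, C_hi=0.23951.
(300−201)/(0.23951−0.17136) × (0.22782−0.17136) + 201 = 99/0.06815 × 0.05646 + 201 ≈ 283.02 → 283.
AQIs: Site G=157, Site H=79, Site M=283. Site M (283) − Site H (79) = 204.

204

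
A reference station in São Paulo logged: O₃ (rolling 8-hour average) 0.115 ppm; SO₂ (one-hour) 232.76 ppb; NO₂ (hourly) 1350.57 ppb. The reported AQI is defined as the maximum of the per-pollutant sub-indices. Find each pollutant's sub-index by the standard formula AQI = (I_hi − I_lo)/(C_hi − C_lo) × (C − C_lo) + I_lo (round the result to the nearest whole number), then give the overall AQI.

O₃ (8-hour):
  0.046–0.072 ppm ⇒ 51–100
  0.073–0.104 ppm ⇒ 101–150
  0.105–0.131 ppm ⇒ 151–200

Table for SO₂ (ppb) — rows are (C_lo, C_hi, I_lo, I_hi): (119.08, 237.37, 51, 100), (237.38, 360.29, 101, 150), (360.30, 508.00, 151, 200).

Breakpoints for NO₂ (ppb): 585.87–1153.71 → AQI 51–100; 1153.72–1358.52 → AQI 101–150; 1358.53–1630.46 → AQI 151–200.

170

O₃: row 0.105–0.131 (AQI 151–200). (200−151)·(0.115−0.105)/(0.131−0.105) + 151 = 49·0.010/0.026 + 151 ≈ 169.85 → 170.
SO₂: 232.76 lies in 119.08–237.37, so I_lo=51, I_hi=100, C_lo=119.08, C_hi=237.37.
(100−51)/(237.37−119.08) × (232.76−119.08) + 51 = 49/118.29 × 113.68 + 51 ≈ 98.09 → 98.
NO₂: 1350.57 ∈ [1153.72, 1358.52] ↔ index [101, 150].
101 + (1350.57−1153.72)·(150−101)/(1358.52−1153.72) = 101 + 196.85·49/204.80 ≈ 148.10, so AQI = 148.
Sub-indices: O₃→170, SO₂→98, NO₂→148. Overall AQI = max = 170; dominant pollutant is O₃.
AQI 170: Unhealthy.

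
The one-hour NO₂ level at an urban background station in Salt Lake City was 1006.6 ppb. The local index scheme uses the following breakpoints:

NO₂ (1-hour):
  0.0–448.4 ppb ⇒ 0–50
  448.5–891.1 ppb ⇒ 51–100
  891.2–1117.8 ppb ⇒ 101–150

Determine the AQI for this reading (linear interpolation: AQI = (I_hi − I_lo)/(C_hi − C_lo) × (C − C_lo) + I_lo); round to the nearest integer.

NO₂: row 891.2–1117.8 (AQI 101–150). (150−101)·(1006.6−891.2)/(1117.8−891.2) + 101 = 49·115.4/226.6 + 101 ≈ 125.95 → 126.

126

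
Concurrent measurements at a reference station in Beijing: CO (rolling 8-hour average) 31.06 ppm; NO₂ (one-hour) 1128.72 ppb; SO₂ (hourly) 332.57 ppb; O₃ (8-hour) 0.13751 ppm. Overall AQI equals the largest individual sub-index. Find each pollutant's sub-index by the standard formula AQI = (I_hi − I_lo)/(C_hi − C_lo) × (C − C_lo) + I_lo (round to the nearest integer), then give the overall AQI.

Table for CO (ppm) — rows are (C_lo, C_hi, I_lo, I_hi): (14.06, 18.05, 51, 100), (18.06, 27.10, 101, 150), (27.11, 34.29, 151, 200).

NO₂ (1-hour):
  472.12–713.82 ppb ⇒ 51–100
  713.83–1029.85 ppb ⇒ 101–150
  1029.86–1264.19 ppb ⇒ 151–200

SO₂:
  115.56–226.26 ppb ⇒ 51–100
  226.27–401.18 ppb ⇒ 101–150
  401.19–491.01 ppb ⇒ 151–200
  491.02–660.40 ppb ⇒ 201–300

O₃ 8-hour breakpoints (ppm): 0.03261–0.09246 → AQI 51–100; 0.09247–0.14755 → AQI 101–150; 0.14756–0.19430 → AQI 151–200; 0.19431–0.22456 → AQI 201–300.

CO 31.06: bracket 27.11–34.29 → index 151–200; slope 49/7.18, offset 3.95.
AQI = 151 + 49/7.18·3.95 ≈ 177.96 ⇒ 178.
NO₂: 1128.72 lies in 1029.86–1264.19, so I_lo=151, I_hi=200, C_lo=1029.86, C_hi=1264.19.
(200−151)/(1264.19−1029.86) × (1128.72−1029.86) + 151 = 49/234.33 × 98.86 + 151 ≈ 171.67 → 172.
SO₂: 332.57 ∈ [226.27, 401.18] ↔ index [101, 150].
101 + (332.57−226.27)·(150−101)/(401.18−226.27) = 101 + 106.30·49/174.91 ≈ 130.78, so AQI = 131.
O₃: row 0.09247–0.14755 (AQI 101–150). (150−101)·(0.13751−0.09247)/(0.14755−0.09247) + 101 = 49·0.04504/0.05508 + 101 ≈ 141.07 → 141.
Sub-indices: CO→178, NO₂→172, SO₂→131, O₃→141. Overall AQI = max = 178; dominant pollutant is CO.
AQI 178: Unhealthy.

178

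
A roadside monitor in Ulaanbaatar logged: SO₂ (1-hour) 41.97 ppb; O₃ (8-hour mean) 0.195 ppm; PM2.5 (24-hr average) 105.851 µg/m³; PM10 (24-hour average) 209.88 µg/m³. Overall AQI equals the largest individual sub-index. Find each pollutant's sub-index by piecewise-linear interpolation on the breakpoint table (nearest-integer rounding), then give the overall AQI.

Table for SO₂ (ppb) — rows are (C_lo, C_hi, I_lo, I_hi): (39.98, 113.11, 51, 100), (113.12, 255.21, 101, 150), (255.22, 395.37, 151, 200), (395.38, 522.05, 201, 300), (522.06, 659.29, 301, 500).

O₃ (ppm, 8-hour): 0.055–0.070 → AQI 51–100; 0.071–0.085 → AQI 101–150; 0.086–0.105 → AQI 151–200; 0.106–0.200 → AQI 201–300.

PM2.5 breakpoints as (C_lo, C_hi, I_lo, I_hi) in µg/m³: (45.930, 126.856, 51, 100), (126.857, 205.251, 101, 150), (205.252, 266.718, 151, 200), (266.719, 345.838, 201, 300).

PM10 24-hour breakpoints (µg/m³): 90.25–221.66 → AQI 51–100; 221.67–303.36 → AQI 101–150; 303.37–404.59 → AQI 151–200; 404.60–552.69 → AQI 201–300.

295

SO₂: row 39.98–113.11 (AQI 51–100). (100−51)·(41.97−39.98)/(113.11−39.98) + 51 = 49·1.99/73.13 + 51 ≈ 52.33 → 52.
O₃: 0.195 ∈ [0.106, 0.200] ↔ index [201, 300].
201 + (0.195−0.106)·(300−201)/(0.200−0.106) = 201 + 0.089·99/0.094 ≈ 294.73, so AQI = 295.
PM2.5: 105.851 lies in 45.930–126.856, so I_lo=51, I_hi=100, C_lo=45.930, C_hi=126.856.
(100−51)/(126.856−45.930) × (105.851−45.930) + 51 = 49/80.926 × 59.921 + 51 ≈ 87.28 → 87.
PM10: row 90.25–221.66 (AQI 51–100). (100−51)·(209.88−90.25)/(221.66−90.25) + 51 = 49·119.63/131.41 + 51 ≈ 95.61 → 96.
Sub-indices: SO₂→52, O₃→295, PM2.5→87, PM10→96. Overall AQI = max = 295; dominant pollutant is O₃.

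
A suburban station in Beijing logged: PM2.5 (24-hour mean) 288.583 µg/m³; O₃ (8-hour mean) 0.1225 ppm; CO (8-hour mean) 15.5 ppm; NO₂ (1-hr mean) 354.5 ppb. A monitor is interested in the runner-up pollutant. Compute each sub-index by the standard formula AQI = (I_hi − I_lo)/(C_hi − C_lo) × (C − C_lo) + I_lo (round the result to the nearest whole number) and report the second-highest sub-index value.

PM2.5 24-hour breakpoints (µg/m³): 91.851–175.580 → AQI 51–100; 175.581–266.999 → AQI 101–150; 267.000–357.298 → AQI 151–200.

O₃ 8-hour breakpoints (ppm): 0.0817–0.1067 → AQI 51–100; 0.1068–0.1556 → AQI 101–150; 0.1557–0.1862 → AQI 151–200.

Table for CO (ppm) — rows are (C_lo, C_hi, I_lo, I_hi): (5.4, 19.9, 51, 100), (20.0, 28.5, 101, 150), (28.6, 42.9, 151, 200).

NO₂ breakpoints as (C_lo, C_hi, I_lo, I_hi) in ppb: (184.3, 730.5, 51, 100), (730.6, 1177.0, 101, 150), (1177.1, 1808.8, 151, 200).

117

PM2.5: 288.583 ∈ [267.000, 357.298] ↔ index [151, 200].
151 + (288.583−267.000)·(200−151)/(357.298−267.000) = 151 + 21.583·49/90.298 ≈ 162.71, so AQI = 163.
O₃: 0.1225 ∈ [0.1068, 0.1556] ↔ index [101, 150].
101 + (0.1225−0.1068)·(150−101)/(0.1556−0.1068) = 101 + 0.0157·49/0.0488 ≈ 116.76, so AQI = 117.
CO: 15.5 ∈ [5.4, 19.9] ↔ index [51, 100].
51 + (15.5−5.4)·(100−51)/(19.9−5.4) = 51 + 10.1·49/14.5 ≈ 85.13, so AQI = 85.
NO₂: 354.5 lies in 184.3–730.5, so I_lo=51, I_hi=100, C_lo=184.3, C_hi=730.5.
(100−51)/(730.5−184.3) × (354.5−184.3) + 51 = 49/546.2 × 170.2 + 51 ≈ 66.27 → 66.
Sub-indices: PM2.5→163, O₃→117, CO→85, NO₂→66. Ranked high→low: 163, 117, 85, 66. Second-highest sub-index = 117.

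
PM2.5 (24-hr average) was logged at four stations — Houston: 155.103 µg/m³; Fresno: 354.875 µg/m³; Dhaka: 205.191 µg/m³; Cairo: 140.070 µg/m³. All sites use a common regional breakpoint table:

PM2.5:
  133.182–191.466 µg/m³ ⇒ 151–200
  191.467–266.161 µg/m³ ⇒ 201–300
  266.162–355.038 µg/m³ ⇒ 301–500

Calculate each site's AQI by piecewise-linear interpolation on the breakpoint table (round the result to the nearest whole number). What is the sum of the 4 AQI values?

1045

Houston: 155.103 lies in 133.182–191.466, so I_lo=151, I_hi=200, C_lo=133.182, C_hi=191.466.
(200−151)/(191.466−133.182) × (155.103−133.182) + 151 = 49/58.284 × 21.921 + 151 ≈ 169.43 → 169.
Fresno 354.875: bracket 266.162–355.038 → index 301–500; slope 199/88.876, offset 88.713.
AQI = 301 + 199/88.876·88.713 ≈ 499.64 ⇒ 500.
Dhaka: 205.191 ∈ [191.467, 266.161] ↔ index [201, 300].
201 + (205.191−191.467)·(300−201)/(266.161−191.467) = 201 + 13.724·99/74.694 ≈ 219.19, so AQI = 219.
Cairo: 140.070 lies in 133.182–191.466, so I_lo=151, I_hi=200, C_lo=133.182, C_hi=191.466.
(200−151)/(191.466−133.182) × (140.070−133.182) + 151 = 49/58.284 × 6.888 + 151 ≈ 156.79 → 157.
AQIs: Houston=169, Fresno=500, Dhaka=219, Cairo=157. Sum = 169 + 500 + 219 + 157 = 1045.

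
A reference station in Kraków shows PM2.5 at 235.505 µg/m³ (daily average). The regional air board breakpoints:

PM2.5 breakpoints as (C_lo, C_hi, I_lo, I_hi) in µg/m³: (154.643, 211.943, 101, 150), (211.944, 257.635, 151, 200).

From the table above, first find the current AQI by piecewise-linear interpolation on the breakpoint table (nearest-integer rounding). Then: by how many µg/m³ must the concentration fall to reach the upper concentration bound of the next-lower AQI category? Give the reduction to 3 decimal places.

PM2.5: 235.505 ∈ [211.944, 257.635] ↔ index [151, 200].
151 + (235.505−211.944)·(200−151)/(257.635−211.944) = 151 + 23.561·49/45.691 ≈ 176.27, so AQI = 176.
Current AQI 176 is in the Unhealthy range (151–200). The next-lower category tops out at AQI 150, whose upper concentration bound is 211.943 µg/m³.
Reduction needed = 235.505 − 211.943 = 23.562 µg/m³.

23.562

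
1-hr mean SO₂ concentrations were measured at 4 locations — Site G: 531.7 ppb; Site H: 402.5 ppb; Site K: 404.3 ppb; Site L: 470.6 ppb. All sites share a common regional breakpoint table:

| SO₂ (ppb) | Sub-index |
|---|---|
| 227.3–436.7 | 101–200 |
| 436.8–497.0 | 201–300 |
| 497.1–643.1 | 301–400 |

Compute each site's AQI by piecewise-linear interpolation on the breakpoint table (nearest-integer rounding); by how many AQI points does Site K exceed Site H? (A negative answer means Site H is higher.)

1

Site G: 531.7 ∈ [497.1, 643.1] ↔ index [301, 400].
301 + (531.7−497.1)·(400−301)/(643.1−497.1) = 301 + 34.6·99/146.0 ≈ 324.46, so AQI = 324.
Site H: 402.5 ∈ [227.3, 436.7] ↔ index [101, 200].
101 + (402.5−227.3)·(200−101)/(436.7−227.3) = 101 + 175.2·99/209.4 ≈ 183.83, so AQI = 184.
Site K 404.3: bracket 227.3–436.7 → index 101–200; slope 99/209.4, offset 177.0.
AQI = 101 + 99/209.4·177.0 ≈ 184.68 ⇒ 185.
Site L: row 436.8–497.0 (AQI 201–300). (300−201)·(470.6−436.8)/(497.0−436.8) + 201 = 99·33.8/60.2 + 201 ≈ 256.58 → 257.
AQIs: Site G=324, Site H=184, Site K=185, Site L=257. Site K (185) − Site H (184) = 1.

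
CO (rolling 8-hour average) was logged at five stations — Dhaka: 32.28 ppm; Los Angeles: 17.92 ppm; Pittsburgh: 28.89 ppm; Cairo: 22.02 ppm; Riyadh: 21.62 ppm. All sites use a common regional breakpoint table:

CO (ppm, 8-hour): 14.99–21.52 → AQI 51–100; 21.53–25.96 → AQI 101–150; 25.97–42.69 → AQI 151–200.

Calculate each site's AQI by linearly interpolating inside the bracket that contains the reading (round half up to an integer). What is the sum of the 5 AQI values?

610

Dhaka: 32.28 lies in 25.97–42.69, so I_lo=151, I_hi=200, C_lo=25.97, C_hi=42.69.
(200−151)/(42.69−25.97) × (32.28−25.97) + 151 = 49/16.72 × 6.31 + 151 ≈ 169.49 → 169.
Los Angeles 17.92: bracket 14.99–21.52 → index 51–100; slope 49/6.53, offset 2.93.
AQI = 51 + 49/6.53·2.93 ≈ 72.99 ⇒ 73.
Pittsburgh: 28.89 ∈ [25.97, 42.69] ↔ index [151, 200].
151 + (28.89−25.97)·(200−151)/(42.69−25.97) = 151 + 2.92·49/16.72 ≈ 159.56, so AQI = 160.
Cairo: 22.02 lies in 21.53–25.96, so I_lo=101, I_hi=150, C_lo=21.53, C_hi=25.96.
(150−101)/(25.96−21.53) × (22.02−21.53) + 101 = 49/4.43 × 0.49 + 101 ≈ 106.42 → 106.
Riyadh 21.62: bracket 21.53–25.96 → index 101–150; slope 49/4.43, offset 0.09.
AQI = 101 + 49/4.43·0.09 ≈ 102.00 ⇒ 102.
AQIs: Dhaka=169, Los Angeles=73, Pittsburgh=160, Cairo=106, Riyadh=102. Sum = 169 + 73 + 160 + 106 + 102 = 610.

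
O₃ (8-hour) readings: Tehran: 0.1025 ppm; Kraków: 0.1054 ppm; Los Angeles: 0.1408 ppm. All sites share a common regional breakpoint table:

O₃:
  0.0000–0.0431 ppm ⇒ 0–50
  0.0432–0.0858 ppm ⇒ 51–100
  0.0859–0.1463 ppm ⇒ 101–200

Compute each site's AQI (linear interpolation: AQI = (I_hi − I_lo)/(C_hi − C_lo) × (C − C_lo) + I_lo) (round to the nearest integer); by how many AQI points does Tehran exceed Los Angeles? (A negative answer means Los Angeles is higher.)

-63

Tehran: 0.1025 lies in 0.0859–0.1463, so I_lo=101, I_hi=200, C_lo=0.0859, C_hi=0.1463.
(200−101)/(0.1463−0.0859) × (0.1025−0.0859) + 101 = 99/0.0604 × 0.0166 + 101 ≈ 128.21 → 128.
Kraków: 0.1054 ∈ [0.0859, 0.1463] ↔ index [101, 200].
101 + (0.1054−0.0859)·(200−101)/(0.1463−0.0859) = 101 + 0.0195·99/0.0604 ≈ 132.96, so AQI = 133.
Los Angeles: 0.1408 ∈ [0.0859, 0.1463] ↔ index [101, 200].
101 + (0.1408−0.0859)·(200−101)/(0.1463−0.0859) = 101 + 0.0549·99/0.0604 ≈ 190.99, so AQI = 191.
AQIs: Tehran=128, Kraków=133, Los Angeles=191. Tehran (128) − Los Angeles (191) = -63.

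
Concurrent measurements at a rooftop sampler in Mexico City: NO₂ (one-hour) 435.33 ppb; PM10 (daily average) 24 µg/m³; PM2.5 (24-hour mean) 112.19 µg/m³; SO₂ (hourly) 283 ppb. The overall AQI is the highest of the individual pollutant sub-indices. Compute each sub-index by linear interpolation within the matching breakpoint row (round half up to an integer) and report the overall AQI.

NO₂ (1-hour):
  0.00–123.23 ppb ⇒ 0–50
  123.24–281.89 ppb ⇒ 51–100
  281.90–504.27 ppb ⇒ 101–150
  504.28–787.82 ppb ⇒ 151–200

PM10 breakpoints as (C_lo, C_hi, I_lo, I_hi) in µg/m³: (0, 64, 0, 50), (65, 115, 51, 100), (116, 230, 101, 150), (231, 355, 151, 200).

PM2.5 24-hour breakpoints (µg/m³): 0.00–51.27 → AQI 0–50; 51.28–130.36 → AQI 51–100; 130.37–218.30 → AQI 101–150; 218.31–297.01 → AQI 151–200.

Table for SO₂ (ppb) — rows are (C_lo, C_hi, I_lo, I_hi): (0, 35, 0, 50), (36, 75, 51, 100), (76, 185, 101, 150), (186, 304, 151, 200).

191

NO₂: 435.33 lies in 281.90–504.27, so I_lo=101, I_hi=150, C_lo=281.90, C_hi=504.27.
(150−101)/(504.27−281.90) × (435.33−281.90) + 101 = 49/222.37 × 153.43 + 101 ≈ 134.81 → 135.
PM10: 24 ∈ [0, 64] ↔ index [0, 50].
0 + (24−0)·(50−0)/(64−0) = 0 + 24·50/64 ≈ 18.75, so AQI = 19.
PM2.5: 112.19 ∈ [51.28, 130.36] ↔ index [51, 100].
51 + (112.19−51.28)·(100−51)/(130.36−51.28) = 51 + 60.91·49/79.08 ≈ 88.74, so AQI = 89.
SO₂: 283 lies in 186–304, so I_lo=151, I_hi=200, C_lo=186, C_hi=304.
(200−151)/(304−186) × (283−186) + 151 = 49/118 × 97 + 151 ≈ 191.28 → 191.
Sub-indices: NO₂→135, PM10→19, PM2.5→89, SO₂→191. Overall AQI = max = 191; dominant pollutant is SO₂.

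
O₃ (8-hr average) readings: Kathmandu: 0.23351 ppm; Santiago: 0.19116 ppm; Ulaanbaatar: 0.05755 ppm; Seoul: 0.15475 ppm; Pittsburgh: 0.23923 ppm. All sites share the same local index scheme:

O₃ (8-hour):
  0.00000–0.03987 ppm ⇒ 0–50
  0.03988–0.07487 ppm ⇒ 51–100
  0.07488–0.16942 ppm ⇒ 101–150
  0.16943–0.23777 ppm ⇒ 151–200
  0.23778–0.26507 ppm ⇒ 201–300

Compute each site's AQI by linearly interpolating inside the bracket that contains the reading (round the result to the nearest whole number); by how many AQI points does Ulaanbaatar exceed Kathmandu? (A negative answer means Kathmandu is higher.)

Kathmandu: 0.23351 ∈ [0.16943, 0.23777] ↔ index [151, 200].
151 + (0.23351−0.16943)·(200−151)/(0.23777−0.16943) = 151 + 0.06408·49/0.06834 ≈ 196.95, so AQI = 197.
Santiago: 0.19116 ∈ [0.16943, 0.23777] ↔ index [151, 200].
151 + (0.19116−0.16943)·(200−151)/(0.23777−0.16943) = 151 + 0.02173·49/0.06834 ≈ 166.58, so AQI = 167.
Ulaanbaatar 0.05755: bracket 0.03988–0.07487 → index 51–100; slope 49/0.03499, offset 0.01767.
AQI = 51 + 49/0.03499·0.01767 ≈ 75.75 ⇒ 76.
Seoul: 0.15475 ∈ [0.07488, 0.16942] ↔ index [101, 150].
101 + (0.15475−0.07488)·(150−101)/(0.16942−0.07488) = 101 + 0.07987·49/0.09454 ≈ 142.40, so AQI = 142.
Pittsburgh 0.23923: bracket 0.23778–0.26507 → index 201–300; slope 99/0.02729, offset 0.00145.
AQI = 201 + 99/0.02729·0.00145 ≈ 206.26 ⇒ 206.
AQIs: Kathmandu=197, Santiago=167, Ulaanbaatar=76, Seoul=142, Pittsburgh=206. Ulaanbaatar (76) − Kathmandu (197) = -121.

-121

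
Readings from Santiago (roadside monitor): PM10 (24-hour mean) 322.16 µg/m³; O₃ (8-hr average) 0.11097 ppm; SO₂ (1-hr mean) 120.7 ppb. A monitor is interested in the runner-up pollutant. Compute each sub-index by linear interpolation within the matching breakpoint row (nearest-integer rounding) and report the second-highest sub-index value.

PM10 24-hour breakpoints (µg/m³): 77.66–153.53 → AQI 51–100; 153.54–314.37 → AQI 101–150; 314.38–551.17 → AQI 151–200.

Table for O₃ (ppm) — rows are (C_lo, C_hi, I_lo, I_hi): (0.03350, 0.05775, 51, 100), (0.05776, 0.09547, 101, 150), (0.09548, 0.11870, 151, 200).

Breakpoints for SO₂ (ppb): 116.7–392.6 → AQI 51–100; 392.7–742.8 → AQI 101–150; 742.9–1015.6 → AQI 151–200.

153

PM10 322.16: bracket 314.38–551.17 → index 151–200; slope 49/236.79, offset 7.78.
AQI = 151 + 49/236.79·7.78 ≈ 152.61 ⇒ 153.
O₃: 0.11097 lies in 0.09548–0.11870, so I_lo=151, I_hi=200, C_lo=0.09548, C_hi=0.11870.
(200−151)/(0.11870−0.09548) × (0.11097−0.09548) + 151 = 49/0.02322 × 0.01549 + 151 ≈ 183.69 → 184.
SO₂: row 116.7–392.6 (AQI 51–100). (100−51)·(120.7−116.7)/(392.6−116.7) + 51 = 49·4.0/275.9 + 51 ≈ 51.71 → 52.
Sub-indices: PM10→153, O₃→184, SO₂→52. Ranked high→low: 184, 153, 52. Second-highest sub-index = 153.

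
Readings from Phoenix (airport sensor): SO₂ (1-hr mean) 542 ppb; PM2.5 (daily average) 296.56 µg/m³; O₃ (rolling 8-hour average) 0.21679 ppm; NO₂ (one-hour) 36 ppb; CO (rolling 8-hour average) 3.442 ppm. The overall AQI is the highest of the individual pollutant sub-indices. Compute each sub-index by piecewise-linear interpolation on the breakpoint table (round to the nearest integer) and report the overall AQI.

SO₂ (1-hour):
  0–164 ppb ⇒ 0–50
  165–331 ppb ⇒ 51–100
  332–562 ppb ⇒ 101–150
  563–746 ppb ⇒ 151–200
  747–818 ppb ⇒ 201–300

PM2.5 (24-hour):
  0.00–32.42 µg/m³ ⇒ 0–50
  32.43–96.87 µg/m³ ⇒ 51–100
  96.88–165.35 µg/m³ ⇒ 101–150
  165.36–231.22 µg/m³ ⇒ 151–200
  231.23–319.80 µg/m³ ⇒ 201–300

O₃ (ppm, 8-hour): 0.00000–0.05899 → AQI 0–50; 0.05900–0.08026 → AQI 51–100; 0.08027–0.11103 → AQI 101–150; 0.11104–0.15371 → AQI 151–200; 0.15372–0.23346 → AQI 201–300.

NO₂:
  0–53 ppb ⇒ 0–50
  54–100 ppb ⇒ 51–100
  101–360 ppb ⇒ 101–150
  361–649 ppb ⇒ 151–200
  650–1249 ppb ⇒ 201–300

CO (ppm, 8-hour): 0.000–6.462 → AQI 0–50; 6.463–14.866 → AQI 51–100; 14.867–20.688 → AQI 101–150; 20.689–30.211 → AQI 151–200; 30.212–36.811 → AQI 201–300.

SO₂: 542 lies in 332–562, so I_lo=101, I_hi=150, C_lo=332, C_hi=562.
(150−101)/(562−332) × (542−332) + 101 = 49/230 × 210 + 101 ≈ 145.74 → 146.
PM2.5: 296.56 ∈ [231.23, 319.80] ↔ index [201, 300].
201 + (296.56−231.23)·(300−201)/(319.80−231.23) = 201 + 65.33·99/88.57 ≈ 274.02, so AQI = 274.
O₃: 0.21679 ∈ [0.15372, 0.23346] ↔ index [201, 300].
201 + (0.21679−0.15372)·(300−201)/(0.23346−0.15372) = 201 + 0.06307·99/0.07974 ≈ 279.30, so AQI = 279.
NO₂ 36: bracket 0–53 → index 0–50; slope 50/53, offset 36.
AQI = 0 + 50/53·36 ≈ 33.96 ⇒ 34.
CO: 3.442 lies in 0.000–6.462, so I_lo=0, I_hi=50, C_lo=0.000, C_hi=6.462.
(50−0)/(6.462−0.000) × (3.442−0.000) + 0 = 50/6.462 × 3.442 + 0 ≈ 26.63 → 27.
Sub-indices: SO₂→146, PM2.5→274, O₃→279, NO₂→34, CO→27. Overall AQI = max = 279; dominant pollutant is O₃.

279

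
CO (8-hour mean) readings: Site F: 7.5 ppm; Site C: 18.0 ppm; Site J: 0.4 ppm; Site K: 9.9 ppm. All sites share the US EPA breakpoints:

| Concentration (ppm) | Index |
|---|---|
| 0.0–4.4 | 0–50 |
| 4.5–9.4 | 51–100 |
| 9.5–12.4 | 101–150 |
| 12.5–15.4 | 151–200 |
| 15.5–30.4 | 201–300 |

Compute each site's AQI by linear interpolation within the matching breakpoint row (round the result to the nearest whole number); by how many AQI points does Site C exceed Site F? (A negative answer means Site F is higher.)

Site F: 7.5 lies in 4.5–9.4, so I_lo=51, I_hi=100, C_lo=4.5, C_hi=9.4.
(100−51)/(9.4−4.5) × (7.5−4.5) + 51 = 49/4.9 × 3.0 + 51 ≈ 81.00 → 81.
Site C 18.0: bracket 15.5–30.4 → index 201–300; slope 99/14.9, offset 2.5.
AQI = 201 + 99/14.9·2.5 ≈ 217.61 ⇒ 218.
Site J: row 0.0–4.4 (AQI 0–50). (50−0)·(0.4−0.0)/(4.4−0.0) + 0 = 50·0.4/4.4 + 0 ≈ 4.55 → 5.
Site K: 9.9 lies in 9.5–12.4, so I_lo=101, I_hi=150, C_lo=9.5, C_hi=12.4.
(150−101)/(12.4−9.5) × (9.9−9.5) + 101 = 49/2.9 × 0.4 + 101 ≈ 107.76 → 108.
AQIs: Site F=81, Site C=218, Site J=5, Site K=108. Site C (218) − Site F (81) = 137.

137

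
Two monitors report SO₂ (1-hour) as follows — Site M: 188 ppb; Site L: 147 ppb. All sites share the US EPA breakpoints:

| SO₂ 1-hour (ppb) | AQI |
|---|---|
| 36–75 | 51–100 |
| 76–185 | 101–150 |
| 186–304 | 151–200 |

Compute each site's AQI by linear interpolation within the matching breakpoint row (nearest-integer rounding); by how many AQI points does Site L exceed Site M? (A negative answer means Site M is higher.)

-19

Site M: row 186–304 (AQI 151–200). (200−151)·(188−186)/(304−186) + 151 = 49·2/118 + 151 ≈ 151.83 → 152.
Site L: 147 ∈ [76, 185] ↔ index [101, 150].
101 + (147−76)·(150−101)/(185−76) = 101 + 71·49/109 ≈ 132.92, so AQI = 133.
AQIs: Site M=152, Site L=133. Site L (133) − Site M (152) = -19.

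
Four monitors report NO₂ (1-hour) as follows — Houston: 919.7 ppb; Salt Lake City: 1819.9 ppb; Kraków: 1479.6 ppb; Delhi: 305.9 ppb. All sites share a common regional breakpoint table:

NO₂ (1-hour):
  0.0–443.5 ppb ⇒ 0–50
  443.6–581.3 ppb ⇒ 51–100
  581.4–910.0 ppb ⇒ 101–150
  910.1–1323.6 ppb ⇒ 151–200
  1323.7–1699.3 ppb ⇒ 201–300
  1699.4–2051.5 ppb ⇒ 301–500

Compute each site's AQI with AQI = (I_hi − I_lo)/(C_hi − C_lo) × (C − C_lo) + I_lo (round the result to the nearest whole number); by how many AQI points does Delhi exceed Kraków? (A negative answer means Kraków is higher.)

Houston: row 910.1–1323.6 (AQI 151–200). (200−151)·(919.7−910.1)/(1323.6−910.1) + 151 = 49·9.6/413.5 + 151 ≈ 152.14 → 152.
Salt Lake City: 1819.9 lies in 1699.4–2051.5, so I_lo=301, I_hi=500, C_lo=1699.4, C_hi=2051.5.
(500−301)/(2051.5−1699.4) × (1819.9−1699.4) + 301 = 199/352.1 × 120.5 + 301 ≈ 369.10 → 369.
Kraków 1479.6: bracket 1323.7–1699.3 → index 201–300; slope 99/375.6, offset 155.9.
AQI = 201 + 99/375.6·155.9 ≈ 242.09 ⇒ 242.
Delhi 305.9: bracket 0.0–443.5 → index 0–50; slope 50/443.5, offset 305.9.
AQI = 0 + 50/443.5·305.9 ≈ 34.49 ⇒ 34.
AQIs: Houston=152, Salt Lake City=369, Kraków=242, Delhi=34. Delhi (34) − Kraków (242) = -208.

-208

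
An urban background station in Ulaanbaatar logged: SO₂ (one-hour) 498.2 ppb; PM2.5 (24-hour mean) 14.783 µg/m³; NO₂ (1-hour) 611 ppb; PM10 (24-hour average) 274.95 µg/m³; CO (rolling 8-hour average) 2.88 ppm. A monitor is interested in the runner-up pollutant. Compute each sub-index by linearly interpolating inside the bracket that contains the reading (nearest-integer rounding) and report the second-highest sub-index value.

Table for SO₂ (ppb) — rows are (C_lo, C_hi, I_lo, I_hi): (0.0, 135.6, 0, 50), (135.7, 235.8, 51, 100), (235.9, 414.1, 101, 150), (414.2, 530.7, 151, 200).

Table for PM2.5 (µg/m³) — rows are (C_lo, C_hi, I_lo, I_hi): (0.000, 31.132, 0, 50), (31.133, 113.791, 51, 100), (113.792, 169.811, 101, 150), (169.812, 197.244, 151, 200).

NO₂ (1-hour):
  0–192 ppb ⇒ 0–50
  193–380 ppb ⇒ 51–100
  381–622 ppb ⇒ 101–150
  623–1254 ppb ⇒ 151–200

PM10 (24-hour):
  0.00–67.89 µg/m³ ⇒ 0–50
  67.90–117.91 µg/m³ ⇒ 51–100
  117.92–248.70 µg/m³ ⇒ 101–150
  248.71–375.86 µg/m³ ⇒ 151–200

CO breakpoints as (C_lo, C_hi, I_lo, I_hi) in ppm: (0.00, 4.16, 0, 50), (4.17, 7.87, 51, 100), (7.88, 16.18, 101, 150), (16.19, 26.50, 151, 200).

SO₂ 498.2: bracket 414.2–530.7 → index 151–200; slope 49/116.5, offset 84.0.
AQI = 151 + 49/116.5·84.0 ≈ 186.33 ⇒ 186.
PM2.5: 14.783 lies in 0.000–31.132, so I_lo=0, I_hi=50, C_lo=0.000, C_hi=31.132.
(50−0)/(31.132−0.000) × (14.783−0.000) + 0 = 50/31.132 × 14.783 + 0 ≈ 23.74 → 24.
NO₂: row 381–622 (AQI 101–150). (150−101)·(611−381)/(622−381) + 101 = 49·230/241 + 101 ≈ 147.76 → 148.
PM10: 274.95 lies in 248.71–375.86, so I_lo=151, I_hi=200, C_lo=248.71, C_hi=375.86.
(200−151)/(375.86−248.71) × (274.95−248.71) + 151 = 49/127.15 × 26.24 + 151 ≈ 161.11 → 161.
CO 2.88: bracket 0.00–4.16 → index 0–50; slope 50/4.16, offset 2.88.
AQI = 0 + 50/4.16·2.88 ≈ 34.62 ⇒ 35.
Sub-indices: SO₂→186, PM2.5→24, NO₂→148, PM10→161, CO→35. Ranked high→low: 186, 161, 148, 35, 24. Second-highest sub-index = 161.

161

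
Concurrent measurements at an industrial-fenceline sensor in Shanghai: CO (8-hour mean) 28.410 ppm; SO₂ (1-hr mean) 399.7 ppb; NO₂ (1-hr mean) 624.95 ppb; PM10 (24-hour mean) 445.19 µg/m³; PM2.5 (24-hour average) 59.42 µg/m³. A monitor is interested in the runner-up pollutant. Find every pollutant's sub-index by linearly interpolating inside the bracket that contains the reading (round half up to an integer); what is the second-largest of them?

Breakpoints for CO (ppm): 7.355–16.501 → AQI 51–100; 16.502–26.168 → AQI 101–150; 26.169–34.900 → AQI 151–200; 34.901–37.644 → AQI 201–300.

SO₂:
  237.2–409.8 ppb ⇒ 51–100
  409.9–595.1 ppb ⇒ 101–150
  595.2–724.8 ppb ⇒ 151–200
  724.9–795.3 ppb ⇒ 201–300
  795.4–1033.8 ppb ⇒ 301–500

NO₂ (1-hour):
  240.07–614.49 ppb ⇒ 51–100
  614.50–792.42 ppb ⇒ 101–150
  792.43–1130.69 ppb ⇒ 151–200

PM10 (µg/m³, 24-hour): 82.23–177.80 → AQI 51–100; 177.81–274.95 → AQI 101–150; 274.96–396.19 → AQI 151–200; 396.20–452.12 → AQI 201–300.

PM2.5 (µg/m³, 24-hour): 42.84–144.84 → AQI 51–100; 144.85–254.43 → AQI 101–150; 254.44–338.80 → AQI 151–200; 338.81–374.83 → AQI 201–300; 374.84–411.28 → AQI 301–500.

164

CO: 28.410 lies in 26.169–34.900, so I_lo=151, I_hi=200, C_lo=26.169, C_hi=34.900.
(200−151)/(34.900−26.169) × (28.410−26.169) + 151 = 49/8.731 × 2.241 + 151 ≈ 163.58 → 164.
SO₂: 399.7 lies in 237.2–409.8, so I_lo=51, I_hi=100, C_lo=237.2, C_hi=409.8.
(100−51)/(409.8−237.2) × (399.7−237.2) + 51 = 49/172.6 × 162.5 + 51 ≈ 97.13 → 97.
NO₂: row 614.50–792.42 (AQI 101–150). (150−101)·(624.95−614.50)/(792.42−614.50) + 101 = 49·10.45/177.92 + 101 ≈ 103.88 → 104.
PM10: row 396.20–452.12 (AQI 201–300). (300−201)·(445.19−396.20)/(452.12−396.20) + 201 = 99·48.99/55.92 + 201 ≈ 287.73 → 288.
PM2.5: 59.42 lies in 42.84–144.84, so I_lo=51, I_hi=100, C_lo=42.84, C_hi=144.84.
(100−51)/(144.84−42.84) × (59.42−42.84) + 51 = 49/102.00 × 16.58 + 51 ≈ 58.96 → 59.
Sub-indices: CO→164, SO₂→97, NO₂→104, PM10→288, PM2.5→59. Ranked high→low: 288, 164, 104, 97, 59. Second-highest sub-index = 164.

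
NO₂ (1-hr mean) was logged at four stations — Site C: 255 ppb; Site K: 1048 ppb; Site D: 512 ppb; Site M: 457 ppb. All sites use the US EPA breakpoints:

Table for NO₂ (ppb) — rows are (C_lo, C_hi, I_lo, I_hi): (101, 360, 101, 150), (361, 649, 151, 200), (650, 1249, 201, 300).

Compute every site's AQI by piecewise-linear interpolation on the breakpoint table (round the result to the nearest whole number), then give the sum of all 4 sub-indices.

741

Site C 255: bracket 101–360 → index 101–150; slope 49/259, offset 154.
AQI = 101 + 49/259·154 ≈ 130.14 ⇒ 130.
Site K: 1048 ∈ [650, 1249] ↔ index [201, 300].
201 + (1048−650)·(300−201)/(1249−650) = 201 + 398·99/599 ≈ 266.78, so AQI = 267.
Site D: row 361–649 (AQI 151–200). (200−151)·(512−361)/(649−361) + 151 = 49·151/288 + 151 ≈ 176.69 → 177.
Site M: 457 lies in 361–649, so I_lo=151, I_hi=200, C_lo=361, C_hi=649.
(200−151)/(649−361) × (457−361) + 151 = 49/288 × 96 + 151 ≈ 167.33 → 167.
AQIs: Site C=130, Site K=267, Site D=177, Site M=167. Sum = 130 + 267 + 177 + 167 = 741.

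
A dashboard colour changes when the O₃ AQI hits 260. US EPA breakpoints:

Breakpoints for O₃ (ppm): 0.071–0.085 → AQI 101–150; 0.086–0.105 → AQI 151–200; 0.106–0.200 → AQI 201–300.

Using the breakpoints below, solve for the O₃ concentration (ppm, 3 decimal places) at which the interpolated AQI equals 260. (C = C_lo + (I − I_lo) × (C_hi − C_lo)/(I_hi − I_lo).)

0.162

AQI 260 lies in the 201–300 band, which corresponds to 0.106–0.200 ppm.
C = 0.106 + (260−201)×(0.200−0.106)/(300−201) = 0.106 + 59×0.094/99 ≈ 0.16202 ppm → 0.162 ppm to 3 dp.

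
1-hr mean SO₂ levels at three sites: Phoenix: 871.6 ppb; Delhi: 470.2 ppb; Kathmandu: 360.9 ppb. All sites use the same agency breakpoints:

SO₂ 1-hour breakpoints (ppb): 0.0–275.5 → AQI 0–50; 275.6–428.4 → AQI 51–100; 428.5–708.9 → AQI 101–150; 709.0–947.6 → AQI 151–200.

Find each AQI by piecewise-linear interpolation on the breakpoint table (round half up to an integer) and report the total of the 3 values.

Phoenix 871.6: bracket 709.0–947.6 → index 151–200; slope 49/238.6, offset 162.6.
AQI = 151 + 49/238.6·162.6 ≈ 184.39 ⇒ 184.
Delhi: 470.2 ∈ [428.5, 708.9] ↔ index [101, 150].
101 + (470.2−428.5)·(150−101)/(708.9−428.5) = 101 + 41.7·49/280.4 ≈ 108.29, so AQI = 108.
Kathmandu: 360.9 ∈ [275.6, 428.4] ↔ index [51, 100].
51 + (360.9−275.6)·(100−51)/(428.4−275.6) = 51 + 85.3·49/152.8 ≈ 78.35, so AQI = 78.
AQIs: Phoenix=184, Delhi=108, Kathmandu=78. Sum = 184 + 108 + 78 = 370.

370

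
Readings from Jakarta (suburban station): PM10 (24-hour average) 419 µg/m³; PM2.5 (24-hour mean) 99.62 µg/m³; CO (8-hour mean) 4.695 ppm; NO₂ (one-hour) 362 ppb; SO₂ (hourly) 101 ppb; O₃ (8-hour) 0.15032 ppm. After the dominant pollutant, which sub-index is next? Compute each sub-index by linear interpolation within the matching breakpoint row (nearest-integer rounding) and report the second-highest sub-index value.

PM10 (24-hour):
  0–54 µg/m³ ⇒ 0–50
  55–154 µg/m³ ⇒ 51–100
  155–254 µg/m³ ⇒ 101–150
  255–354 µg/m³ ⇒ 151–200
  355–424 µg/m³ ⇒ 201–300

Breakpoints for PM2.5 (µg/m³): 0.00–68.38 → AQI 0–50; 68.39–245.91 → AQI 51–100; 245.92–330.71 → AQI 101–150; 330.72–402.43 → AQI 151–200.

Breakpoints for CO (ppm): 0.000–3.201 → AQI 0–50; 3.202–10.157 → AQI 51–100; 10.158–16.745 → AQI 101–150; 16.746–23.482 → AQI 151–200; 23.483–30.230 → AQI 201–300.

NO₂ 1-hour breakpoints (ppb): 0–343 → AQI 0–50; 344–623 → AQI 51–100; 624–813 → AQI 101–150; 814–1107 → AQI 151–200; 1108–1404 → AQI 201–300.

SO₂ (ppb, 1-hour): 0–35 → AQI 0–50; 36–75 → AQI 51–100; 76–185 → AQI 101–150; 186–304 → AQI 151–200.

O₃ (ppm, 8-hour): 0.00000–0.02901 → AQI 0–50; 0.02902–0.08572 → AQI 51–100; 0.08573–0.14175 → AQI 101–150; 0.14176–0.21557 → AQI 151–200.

PM10: 419 lies in 355–424, so I_lo=201, I_hi=300, C_lo=355, C_hi=424.
(300−201)/(424−355) × (419−355) + 201 = 99/69 × 64 + 201 ≈ 292.83 → 293.
PM2.5: row 68.39–245.91 (AQI 51–100). (100−51)·(99.62−68.39)/(245.91−68.39) + 51 = 49·31.23/177.52 + 51 ≈ 59.62 → 60.
CO: 4.695 lies in 3.202–10.157, so I_lo=51, I_hi=100, C_lo=3.202, C_hi=10.157.
(100−51)/(10.157−3.202) × (4.695−3.202) + 51 = 49/6.955 × 1.493 + 51 ≈ 61.52 → 62.
NO₂ 362: bracket 344–623 → index 51–100; slope 49/279, offset 18.
AQI = 51 + 49/279·18 ≈ 54.16 ⇒ 54.
SO₂: row 76–185 (AQI 101–150). (150−101)·(101−76)/(185−76) + 101 = 49·25/109 + 101 ≈ 112.24 → 112.
O₃: 0.15032 ∈ [0.14176, 0.21557] ↔ index [151, 200].
151 + (0.15032−0.14176)·(200−151)/(0.21557−0.14176) = 151 + 0.00856·49/0.07381 ≈ 156.68, so AQI = 157.
Sub-indices: PM10→293, PM2.5→60, CO→62, NO₂→54, SO₂→112, O₃→157. Ranked high→low: 293, 157, 112, 62, 60, 54. Second-highest sub-index = 157.

157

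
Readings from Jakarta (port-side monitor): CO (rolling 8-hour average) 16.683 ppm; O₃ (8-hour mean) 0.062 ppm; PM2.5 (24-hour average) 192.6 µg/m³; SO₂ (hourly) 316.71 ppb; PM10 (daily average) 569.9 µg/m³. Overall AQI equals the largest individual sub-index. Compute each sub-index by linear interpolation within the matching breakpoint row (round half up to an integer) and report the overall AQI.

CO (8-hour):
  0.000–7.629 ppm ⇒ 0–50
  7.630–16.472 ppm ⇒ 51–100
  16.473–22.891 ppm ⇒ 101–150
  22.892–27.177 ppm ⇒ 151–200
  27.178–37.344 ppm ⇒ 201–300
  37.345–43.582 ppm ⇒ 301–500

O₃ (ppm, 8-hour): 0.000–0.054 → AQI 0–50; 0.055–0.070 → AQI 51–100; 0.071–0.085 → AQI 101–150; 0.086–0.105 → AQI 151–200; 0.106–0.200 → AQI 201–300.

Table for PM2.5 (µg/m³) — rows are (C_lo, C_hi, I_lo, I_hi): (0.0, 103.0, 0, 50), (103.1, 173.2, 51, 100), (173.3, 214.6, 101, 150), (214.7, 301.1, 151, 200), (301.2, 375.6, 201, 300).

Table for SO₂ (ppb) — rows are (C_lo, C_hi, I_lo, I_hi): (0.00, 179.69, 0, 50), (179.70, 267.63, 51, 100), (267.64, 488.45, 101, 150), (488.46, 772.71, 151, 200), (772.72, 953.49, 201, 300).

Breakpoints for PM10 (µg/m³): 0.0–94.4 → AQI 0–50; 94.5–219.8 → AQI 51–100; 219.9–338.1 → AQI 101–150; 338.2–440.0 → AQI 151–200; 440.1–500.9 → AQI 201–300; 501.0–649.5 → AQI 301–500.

393

CO: 16.683 lies in 16.473–22.891, so I_lo=101, I_hi=150, C_lo=16.473, C_hi=22.891.
(150−101)/(22.891−16.473) × (16.683−16.473) + 101 = 49/6.418 × 0.210 + 101 ≈ 102.60 → 103.
O₃ 0.062: bracket 0.055–0.070 → index 51–100; slope 49/0.015, offset 0.007.
AQI = 51 + 49/0.015·0.007 ≈ 73.87 ⇒ 74.
PM2.5: 192.6 lies in 173.3–214.6, so I_lo=101, I_hi=150, C_lo=173.3, C_hi=214.6.
(150−101)/(214.6−173.3) × (192.6−173.3) + 101 = 49/41.3 × 19.3 + 101 ≈ 123.90 → 124.
SO₂ 316.71: bracket 267.64–488.45 → index 101–150; slope 49/220.81, offset 49.07.
AQI = 101 + 49/220.81·49.07 ≈ 111.89 ⇒ 112.
PM10: row 501.0–649.5 (AQI 301–500). (500−301)·(569.9−501.0)/(649.5−501.0) + 301 = 199·68.9/148.5 + 301 ≈ 393.33 → 393.
Sub-indices: CO→103, O₃→74, PM2.5→124, SO₂→112, PM10→393. Overall AQI = max = 393; dominant pollutant is PM10.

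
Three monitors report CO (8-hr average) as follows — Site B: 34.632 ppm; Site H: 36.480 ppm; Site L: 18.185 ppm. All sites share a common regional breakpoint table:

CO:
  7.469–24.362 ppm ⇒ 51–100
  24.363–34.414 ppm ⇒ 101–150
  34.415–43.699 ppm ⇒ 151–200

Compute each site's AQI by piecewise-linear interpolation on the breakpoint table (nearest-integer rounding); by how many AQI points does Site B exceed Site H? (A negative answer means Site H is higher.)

-10

Site B: row 34.415–43.699 (AQI 151–200). (200−151)·(34.632−34.415)/(43.699−34.415) + 151 = 49·0.217/9.284 + 151 ≈ 152.15 → 152.
Site H: 36.480 ∈ [34.415, 43.699] ↔ index [151, 200].
151 + (36.480−34.415)·(200−151)/(43.699−34.415) = 151 + 2.065·49/9.284 ≈ 161.90, so AQI = 162.
Site L: 18.185 ∈ [7.469, 24.362] ↔ index [51, 100].
51 + (18.185−7.469)·(100−51)/(24.362−7.469) = 51 + 10.716·49/16.893 ≈ 82.08, so AQI = 82.
AQIs: Site B=152, Site H=162, Site L=82. Site B (152) − Site H (162) = -10.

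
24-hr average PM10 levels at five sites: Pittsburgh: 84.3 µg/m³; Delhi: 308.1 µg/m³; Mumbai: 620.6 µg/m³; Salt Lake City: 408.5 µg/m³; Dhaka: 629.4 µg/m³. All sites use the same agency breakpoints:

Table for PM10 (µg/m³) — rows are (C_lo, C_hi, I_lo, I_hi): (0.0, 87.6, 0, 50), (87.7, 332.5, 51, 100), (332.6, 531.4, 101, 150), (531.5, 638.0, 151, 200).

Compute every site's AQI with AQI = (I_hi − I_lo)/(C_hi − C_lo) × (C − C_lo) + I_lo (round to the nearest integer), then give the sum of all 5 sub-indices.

651

Pittsburgh: 84.3 ∈ [0.0, 87.6] ↔ index [0, 50].
0 + (84.3−0.0)·(50−0)/(87.6−0.0) = 0 + 84.3·50/87.6 ≈ 48.12, so AQI = 48.
Delhi: 308.1 ∈ [87.7, 332.5] ↔ index [51, 100].
51 + (308.1−87.7)·(100−51)/(332.5−87.7) = 51 + 220.4·49/244.8 ≈ 95.12, so AQI = 95.
Mumbai: 620.6 ∈ [531.5, 638.0] ↔ index [151, 200].
151 + (620.6−531.5)·(200−151)/(638.0−531.5) = 151 + 89.1·49/106.5 ≈ 191.99, so AQI = 192.
Salt Lake City: 408.5 ∈ [332.6, 531.4] ↔ index [101, 150].
101 + (408.5−332.6)·(150−101)/(531.4−332.6) = 101 + 75.9·49/198.8 ≈ 119.71, so AQI = 120.
Dhaka: row 531.5–638.0 (AQI 151–200). (200−151)·(629.4−531.5)/(638.0−531.5) + 151 = 49·97.9/106.5 + 151 ≈ 196.04 → 196.
AQIs: Pittsburgh=48, Delhi=95, Mumbai=192, Salt Lake City=120, Dhaka=196. Sum = 48 + 95 + 192 + 120 + 196 = 651.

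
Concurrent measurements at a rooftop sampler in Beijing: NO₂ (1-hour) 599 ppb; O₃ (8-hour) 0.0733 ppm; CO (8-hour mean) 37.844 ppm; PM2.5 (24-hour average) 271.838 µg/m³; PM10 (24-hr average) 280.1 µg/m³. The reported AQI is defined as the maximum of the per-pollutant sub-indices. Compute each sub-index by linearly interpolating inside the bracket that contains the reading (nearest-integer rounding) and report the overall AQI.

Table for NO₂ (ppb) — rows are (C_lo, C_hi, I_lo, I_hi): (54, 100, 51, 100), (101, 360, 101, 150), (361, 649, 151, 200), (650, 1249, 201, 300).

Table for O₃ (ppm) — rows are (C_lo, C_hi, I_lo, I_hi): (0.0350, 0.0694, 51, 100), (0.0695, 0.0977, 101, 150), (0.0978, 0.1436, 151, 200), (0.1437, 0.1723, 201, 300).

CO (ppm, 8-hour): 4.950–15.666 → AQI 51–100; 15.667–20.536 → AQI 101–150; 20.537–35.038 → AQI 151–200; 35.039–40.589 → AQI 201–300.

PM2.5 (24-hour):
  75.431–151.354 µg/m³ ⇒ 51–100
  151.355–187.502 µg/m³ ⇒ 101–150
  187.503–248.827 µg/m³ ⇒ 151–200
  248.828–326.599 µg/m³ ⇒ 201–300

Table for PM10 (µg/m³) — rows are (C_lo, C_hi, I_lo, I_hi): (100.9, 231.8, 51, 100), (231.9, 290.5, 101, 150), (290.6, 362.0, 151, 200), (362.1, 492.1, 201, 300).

251

NO₂: row 361–649 (AQI 151–200). (200−151)·(599−361)/(649−361) + 151 = 49·238/288 + 151 ≈ 191.49 → 191.
O₃: 0.0733 ∈ [0.0695, 0.0977] ↔ index [101, 150].
101 + (0.0733−0.0695)·(150−101)/(0.0977−0.0695) = 101 + 0.0038·49/0.0282 ≈ 107.60, so AQI = 108.
CO: row 35.039–40.589 (AQI 201–300). (300−201)·(37.844−35.039)/(40.589−35.039) + 201 = 99·2.805/5.550 + 201 ≈ 251.04 → 251.
PM2.5 271.838: bracket 248.828–326.599 → index 201–300; slope 99/77.771, offset 23.010.
AQI = 201 + 99/77.771·23.010 ≈ 230.29 ⇒ 230.
PM10: 280.1 ∈ [231.9, 290.5] ↔ index [101, 150].
101 + (280.1−231.9)·(150−101)/(290.5−231.9) = 101 + 48.2·49/58.6 ≈ 141.30, so AQI = 141.
Sub-indices: NO₂→191, O₃→108, CO→251, PM2.5→230, PM10→141. Overall AQI = max = 251; dominant pollutant is CO.
AQI 251: Very Unhealthy.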